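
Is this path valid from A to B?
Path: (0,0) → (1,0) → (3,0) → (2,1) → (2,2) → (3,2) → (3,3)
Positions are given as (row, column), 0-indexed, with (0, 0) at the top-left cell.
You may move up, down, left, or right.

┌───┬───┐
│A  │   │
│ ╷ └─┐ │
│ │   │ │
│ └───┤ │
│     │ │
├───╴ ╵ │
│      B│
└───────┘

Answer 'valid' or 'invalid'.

Checking path validity:
Result: Invalid move at step 2: cannot move from (1, 0) to (3, 0).

invalid

Correct solution:

┌───┬───┐
│A  │   │
│ ╷ └─┐ │
│↓│   │ │
│ └───┤ │
│↳ → ↓│ │
├───╴ ╵ │
│    ↳ B│
└───────┘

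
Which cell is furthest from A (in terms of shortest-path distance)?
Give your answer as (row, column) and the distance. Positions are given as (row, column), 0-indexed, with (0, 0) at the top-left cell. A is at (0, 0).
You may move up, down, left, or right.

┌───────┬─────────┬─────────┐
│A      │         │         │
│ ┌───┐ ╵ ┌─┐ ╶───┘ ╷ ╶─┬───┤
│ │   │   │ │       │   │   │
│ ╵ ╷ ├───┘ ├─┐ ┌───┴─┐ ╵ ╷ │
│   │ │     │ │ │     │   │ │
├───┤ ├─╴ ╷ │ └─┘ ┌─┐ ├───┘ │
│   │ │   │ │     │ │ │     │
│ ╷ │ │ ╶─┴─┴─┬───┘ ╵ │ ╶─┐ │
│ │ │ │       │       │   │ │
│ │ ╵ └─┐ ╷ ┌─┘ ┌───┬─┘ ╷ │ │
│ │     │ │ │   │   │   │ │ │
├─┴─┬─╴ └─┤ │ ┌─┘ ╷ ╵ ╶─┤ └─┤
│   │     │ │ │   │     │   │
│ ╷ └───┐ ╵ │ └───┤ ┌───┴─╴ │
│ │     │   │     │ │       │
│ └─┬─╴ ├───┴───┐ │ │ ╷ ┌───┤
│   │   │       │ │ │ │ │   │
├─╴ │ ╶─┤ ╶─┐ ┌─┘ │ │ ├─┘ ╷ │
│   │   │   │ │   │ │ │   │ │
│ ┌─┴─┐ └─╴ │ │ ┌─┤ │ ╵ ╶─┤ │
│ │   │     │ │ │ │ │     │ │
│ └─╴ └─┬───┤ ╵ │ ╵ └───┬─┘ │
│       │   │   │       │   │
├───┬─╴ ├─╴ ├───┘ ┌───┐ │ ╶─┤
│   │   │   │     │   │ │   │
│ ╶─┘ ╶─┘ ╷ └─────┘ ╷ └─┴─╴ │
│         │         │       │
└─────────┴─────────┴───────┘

Computing BFS distances from A to all cells:
Furthest cell: (2, 6)
Distance: 118 steps

Path from A to the furthest cell:

┌───────┬─────────┬─────────┐
│A → → ↓│↱ → ↓    │↱ ↓      │
│ ┌───┐ ╵ ┌─┐ ╶───┘ ╷ ╶─┬───┤
│ │   │↳ ↑│ │↳ → → ↑│↳ ↓│↱ ↓│
│ ╵ ╷ ├───┘ ├─┐ ┌───┴─┐ ╵ ╷ │
│   │ │     │B│ │↓ ← ↰│↳ ↑│↓│
├───┤ ├─╴ ╷ │ └─┘ ┌─┐ ├───┘ │
│   │ │   │ │↑ ← ↲│ │↑│↓ ← ↲│
│ ╷ │ │ ╶─┴─┴─┬───┘ ╵ │ ╶─┐ │
│ │ │ │       │↱ → → ↑│↳ ↓│ │
│ │ ╵ └─┐ ╷ ┌─┘ ┌───┬─┘ ╷ │ │
│ │     │ │ │↱ ↑│   │   │↓│ │
├─┴─┬─╴ └─┤ │ ┌─┘ ╷ ╵ ╶─┤ └─┤
│↱ ↓│     │ │↑│   │     │↳ ↓│
│ ╷ └───┐ ╵ │ └───┤ ┌───┴─╴ │
│↑│↳ → ↓│   │↑ ← ↰│ │↓ ← ← ↲│
│ └─┬─╴ ├───┴───┐ │ │ ╷ ┌───┤
│↑ ↰│↓ ↲│↱ → ↓  │↑│ │↓│ │↱ ↓│
├─╴ │ ╶─┤ ╶─┐ ┌─┘ │ │ ├─┘ ╷ │
│↱ ↑│↳ ↓│↑ ↰│↓│↱ ↑│ │↓│↱ ↑│↓│
│ ┌─┴─┐ └─╴ │ │ ┌─┤ │ ╵ ╶─┤ │
│↑│   │↳ → ↑│↓│↑│ │ │↳ ↑  │↓│
│ └─╴ └─┬───┤ ╵ │ ╵ └───┬─┘ │
│↑ ← ← ↰│   │↳ ↑│       │↓ ↲│
├───┬─╴ ├─╴ ├───┘ ┌───┐ │ ╶─┤
│   │↱ ↑│↓ ↰│     │↓ ↰│ │↳ ↓│
│ ╶─┘ ╶─┘ ╷ └─────┘ ╷ └─┴─╴ │
│    ↑ ← ↲│↑ ← ← ← ↲│↑ ← ← ↲│
└─────────┴─────────┴───────┘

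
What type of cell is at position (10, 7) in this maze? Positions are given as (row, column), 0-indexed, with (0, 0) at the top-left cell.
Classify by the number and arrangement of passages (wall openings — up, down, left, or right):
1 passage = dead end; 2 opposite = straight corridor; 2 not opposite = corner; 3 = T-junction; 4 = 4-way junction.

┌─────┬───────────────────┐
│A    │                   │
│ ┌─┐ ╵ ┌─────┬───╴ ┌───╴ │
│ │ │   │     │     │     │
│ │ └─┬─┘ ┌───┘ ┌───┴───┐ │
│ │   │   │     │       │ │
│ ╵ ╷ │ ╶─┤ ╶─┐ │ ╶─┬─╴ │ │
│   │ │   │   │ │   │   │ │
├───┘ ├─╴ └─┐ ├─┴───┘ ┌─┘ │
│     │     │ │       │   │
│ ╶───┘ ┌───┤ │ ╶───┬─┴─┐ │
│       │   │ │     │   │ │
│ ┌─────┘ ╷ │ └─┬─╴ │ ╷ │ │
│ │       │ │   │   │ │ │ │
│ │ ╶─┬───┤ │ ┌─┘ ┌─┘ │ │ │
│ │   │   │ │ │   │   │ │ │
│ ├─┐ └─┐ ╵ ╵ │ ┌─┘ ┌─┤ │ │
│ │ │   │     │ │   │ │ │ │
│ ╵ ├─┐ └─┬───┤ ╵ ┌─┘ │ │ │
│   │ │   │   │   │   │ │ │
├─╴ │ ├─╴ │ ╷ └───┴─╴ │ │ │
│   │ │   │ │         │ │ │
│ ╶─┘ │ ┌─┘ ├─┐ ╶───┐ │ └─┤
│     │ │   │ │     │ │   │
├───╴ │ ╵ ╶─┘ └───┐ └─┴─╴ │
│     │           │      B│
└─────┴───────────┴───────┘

Checking cell at (10, 7):
Number of passages: 3
Cell type: T-junction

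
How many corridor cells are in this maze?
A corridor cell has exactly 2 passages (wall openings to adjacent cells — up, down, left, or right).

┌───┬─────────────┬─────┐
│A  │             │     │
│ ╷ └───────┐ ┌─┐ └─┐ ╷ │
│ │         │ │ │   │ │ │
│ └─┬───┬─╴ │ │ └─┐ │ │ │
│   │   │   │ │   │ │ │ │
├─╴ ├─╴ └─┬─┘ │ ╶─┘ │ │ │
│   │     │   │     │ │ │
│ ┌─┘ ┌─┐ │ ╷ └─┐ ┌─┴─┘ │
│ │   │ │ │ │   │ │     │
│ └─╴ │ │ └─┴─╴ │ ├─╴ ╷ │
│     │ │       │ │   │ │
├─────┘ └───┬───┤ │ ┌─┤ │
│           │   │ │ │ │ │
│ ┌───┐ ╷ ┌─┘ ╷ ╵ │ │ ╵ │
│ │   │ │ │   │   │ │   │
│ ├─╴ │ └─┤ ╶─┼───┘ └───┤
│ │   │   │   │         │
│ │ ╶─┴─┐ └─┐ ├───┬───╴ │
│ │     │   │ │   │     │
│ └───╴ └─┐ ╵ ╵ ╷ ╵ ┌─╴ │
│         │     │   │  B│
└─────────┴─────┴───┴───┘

Counting cells with exactly 2 passages:
Total corridor cells: 99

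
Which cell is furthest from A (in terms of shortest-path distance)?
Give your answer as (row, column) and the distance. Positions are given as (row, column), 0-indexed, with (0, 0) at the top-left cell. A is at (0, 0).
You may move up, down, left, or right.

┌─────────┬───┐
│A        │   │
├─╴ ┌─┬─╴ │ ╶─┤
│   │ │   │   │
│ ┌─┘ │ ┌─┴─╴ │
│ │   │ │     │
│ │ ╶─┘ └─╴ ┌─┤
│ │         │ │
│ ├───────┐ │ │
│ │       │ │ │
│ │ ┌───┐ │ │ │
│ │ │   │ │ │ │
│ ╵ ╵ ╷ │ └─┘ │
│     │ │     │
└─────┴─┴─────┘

Computing BFS distances from A to all cells:
Furthest cell: (3, 6)
Distance: 21 steps

Path from A to the furthest cell:

┌─────────┬───┐
│A ↓      │   │
├─╴ ┌─┬─╴ │ ╶─┤
│↓ ↲│ │   │   │
│ ┌─┘ │ ┌─┴─╴ │
│↓│   │ │     │
│ │ ╶─┘ └─╴ ┌─┤
│↓│         │B│
│ ├───────┐ │ │
│↓│↱ → → ↓│ │↑│
│ │ ┌───┐ │ │ │
│↓│↑│   │↓│ │↑│
│ ╵ ╵ ╷ │ └─┘ │
│↳ ↑  │ │↳ → ↑│
└─────┴─┴─────┘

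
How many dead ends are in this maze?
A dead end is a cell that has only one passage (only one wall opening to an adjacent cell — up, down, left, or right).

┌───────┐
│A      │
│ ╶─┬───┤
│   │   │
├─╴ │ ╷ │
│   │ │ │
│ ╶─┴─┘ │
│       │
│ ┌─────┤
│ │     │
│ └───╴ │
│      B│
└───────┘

Checking each cell for number of passages:

Dead ends found at positions:
  (0, 3)
  (2, 2)
  (4, 1)
Total dead ends: 3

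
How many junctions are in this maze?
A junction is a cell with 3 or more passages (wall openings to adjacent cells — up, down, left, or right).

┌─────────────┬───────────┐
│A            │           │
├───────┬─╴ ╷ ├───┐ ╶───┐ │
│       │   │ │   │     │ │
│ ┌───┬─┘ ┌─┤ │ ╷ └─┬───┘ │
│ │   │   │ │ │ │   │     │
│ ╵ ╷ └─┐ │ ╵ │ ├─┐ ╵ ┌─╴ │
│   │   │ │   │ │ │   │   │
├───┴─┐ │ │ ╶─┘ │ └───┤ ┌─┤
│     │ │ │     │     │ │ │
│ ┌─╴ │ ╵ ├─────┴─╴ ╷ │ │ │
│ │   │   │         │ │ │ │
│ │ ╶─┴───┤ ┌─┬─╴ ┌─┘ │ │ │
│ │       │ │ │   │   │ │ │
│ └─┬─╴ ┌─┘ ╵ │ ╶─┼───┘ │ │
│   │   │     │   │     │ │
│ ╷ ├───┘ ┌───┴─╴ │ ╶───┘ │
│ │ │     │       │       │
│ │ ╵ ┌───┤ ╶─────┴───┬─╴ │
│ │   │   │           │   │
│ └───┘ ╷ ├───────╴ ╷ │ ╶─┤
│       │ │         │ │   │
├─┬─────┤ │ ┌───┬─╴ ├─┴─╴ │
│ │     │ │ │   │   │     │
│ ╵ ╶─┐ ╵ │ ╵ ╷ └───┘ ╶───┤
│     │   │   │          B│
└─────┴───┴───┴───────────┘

Checking each cell for number of passages:

Junctions found (3+ passages):
  (0, 5): 3 passages
  (0, 9): 3 passages
  (2, 4): 3 passages
  (2, 12): 3 passages
  (3, 5): 3 passages
  (4, 9): 3 passages
  (5, 8): 3 passages
  (6, 3): 3 passages
  (7, 0): 3 passages
  (7, 5): 3 passages
  (8, 12): 3 passages
  (9, 9): 3 passages
  (10, 9): 3 passages
  (12, 1): 3 passages
  (12, 10): 3 passages
Total junctions: 15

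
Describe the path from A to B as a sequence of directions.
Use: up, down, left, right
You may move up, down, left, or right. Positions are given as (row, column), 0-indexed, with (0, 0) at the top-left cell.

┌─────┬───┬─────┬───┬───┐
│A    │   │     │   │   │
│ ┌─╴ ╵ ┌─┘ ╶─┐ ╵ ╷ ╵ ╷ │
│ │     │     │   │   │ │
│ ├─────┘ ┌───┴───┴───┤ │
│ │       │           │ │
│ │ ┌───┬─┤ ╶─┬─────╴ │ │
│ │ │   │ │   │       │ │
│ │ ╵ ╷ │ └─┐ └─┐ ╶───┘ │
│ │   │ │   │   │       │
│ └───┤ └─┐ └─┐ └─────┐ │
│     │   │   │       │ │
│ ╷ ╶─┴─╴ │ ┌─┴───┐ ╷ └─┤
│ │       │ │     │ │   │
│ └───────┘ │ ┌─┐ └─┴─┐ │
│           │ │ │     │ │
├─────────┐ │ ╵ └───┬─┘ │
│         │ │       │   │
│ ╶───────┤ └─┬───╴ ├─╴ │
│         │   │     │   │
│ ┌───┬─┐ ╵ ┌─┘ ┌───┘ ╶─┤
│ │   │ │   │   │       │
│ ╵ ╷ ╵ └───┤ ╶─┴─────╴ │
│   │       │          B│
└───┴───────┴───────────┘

Finding the path and converting it to directions:
Path through cells: (0,0) → (1,0) → (2,0) → (3,0) → (4,0) → (5,0) → (5,1) → (6,1) → (6,2) → (6,3) → (6,4) → (5,4) → (5,3) → (4,3) → (3,3) → (3,2) → (4,2) → (4,1) → (3,1) → (2,1) → (2,2) → (2,3) → (2,4) → (1,4) → (1,5) → (0,5) → (0,6) → (0,7) → (1,7) → (1,8) → (0,8) → (0,9) → (1,9) → (1,10) → (0,10) → (0,11) → (1,11) → (2,11) → (3,11) → (4,11) → (4,10) → (4,9) → (4,8) → (3,8) → (3,9) → (3,10) → (2,10) → (2,9) → (2,8) → (2,7) → (2,6) → (2,5) → (3,5) → (3,6) → (4,6) → (4,7) → (5,7) → (5,8) → (5,9) → (5,10) → (6,10) → (6,11) → (7,11) → (8,11) → (9,11) → (9,10) → (10,10) → (10,11) → (11,11)
Directions: down, down, down, down, down, right, down, right, right, right, up, left, up, up, left, down, left, up, up, right, right, right, up, right, up, right, right, down, right, up, right, down, right, up, right, down, down, down, down, left, left, left, up, right, right, up, left, left, left, left, left, down, right, down, right, down, right, right, right, down, right, down, down, down, left, down, right, down

Solution:

┌─────┬───┬─────┬───┬───┐
│A    │   │↱ → ↓│↱ ↓│↱ ↓│
│ ┌─╴ ╵ ┌─┘ ╶─┐ ╵ ╷ ╵ ╷ │
│↓│     │↱ ↑  │↳ ↑│↳ ↑│↓│
│ ├─────┘ ┌───┴───┴───┤ │
│↓│↱ → → ↑│↓ ← ← ← ← ↰│↓│
│ │ ┌───┬─┤ ╶─┬─────╴ │ │
│↓│↑│↓ ↰│ │↳ ↓│  ↱ → ↑│↓│
│ │ ╵ ╷ │ └─┐ └─┐ ╶───┘ │
│↓│↑ ↲│↑│   │↳ ↓│↑ ← ← ↲│
│ └───┤ └─┐ └─┐ └─────┐ │
│↳ ↓  │↑ ↰│   │↳ → → ↓│ │
│ ╷ ╶─┴─╴ │ ┌─┴───┐ ╷ └─┤
│ │↳ → → ↑│ │     │ │↳ ↓│
│ └───────┘ │ ┌─┐ └─┴─┐ │
│           │ │ │     │↓│
├─────────┐ │ ╵ └───┬─┘ │
│         │ │       │  ↓│
│ ╶───────┤ └─┬───╴ ├─╴ │
│         │   │     │↓ ↲│
│ ┌───┬─┐ ╵ ┌─┘ ┌───┘ ╶─┤
│ │   │ │   │   │    ↳ ↓│
│ ╵ ╷ ╵ └───┤ ╶─┴─────╴ │
│   │       │          B│
└───┴───────┴───────────┘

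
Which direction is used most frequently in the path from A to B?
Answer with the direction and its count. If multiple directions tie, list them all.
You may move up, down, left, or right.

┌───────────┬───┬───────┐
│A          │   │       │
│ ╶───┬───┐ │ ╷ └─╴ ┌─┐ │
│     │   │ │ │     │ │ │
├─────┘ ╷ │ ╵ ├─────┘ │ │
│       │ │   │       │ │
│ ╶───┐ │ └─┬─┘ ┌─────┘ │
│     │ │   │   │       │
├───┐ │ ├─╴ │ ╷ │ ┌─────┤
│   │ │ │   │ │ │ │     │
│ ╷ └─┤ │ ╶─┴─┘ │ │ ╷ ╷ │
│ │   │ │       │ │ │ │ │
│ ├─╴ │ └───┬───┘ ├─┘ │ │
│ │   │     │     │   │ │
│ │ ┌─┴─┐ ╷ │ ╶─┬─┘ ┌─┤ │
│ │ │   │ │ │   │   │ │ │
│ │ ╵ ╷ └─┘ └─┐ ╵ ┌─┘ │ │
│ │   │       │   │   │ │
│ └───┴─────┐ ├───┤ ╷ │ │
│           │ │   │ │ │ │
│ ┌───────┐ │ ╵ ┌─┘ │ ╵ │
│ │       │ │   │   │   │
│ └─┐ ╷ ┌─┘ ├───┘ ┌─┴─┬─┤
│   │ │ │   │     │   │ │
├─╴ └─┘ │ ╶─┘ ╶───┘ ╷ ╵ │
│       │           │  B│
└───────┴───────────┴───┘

Directions: right, right, right, right, right, down, down, right, up, up, right, down, right, right, up, right, right, down, down, down, left, left, left, down, down, down, left, left, down, right, down, right, up, right, up, right, up, up, right, down, down, down, down, down, down, left, up, up, left, down, down, left, down, left, left, down, right, right, right, up, right, down, right
Counts: {'right': 21, 'down': 22, 'up': 10, 'left': 10}
Most common: down (22 times)

Solution:

┌───────────┬───┬───────┐
│A → → → → ↓│↱ ↓│  ↱ → ↓│
│ ╶───┬───┐ │ ╷ └─╴ ┌─┐ │
│     │   │↓│↑│↳ → ↑│ │↓│
├─────┘ ╷ │ ╵ ├─────┘ │ │
│       │ │↳ ↑│       │↓│
│ ╶───┐ │ └─┬─┘ ┌─────┘ │
│     │ │   │   │↓ ← ← ↲│
├───┐ │ ├─╴ │ ╷ │ ┌─────┤
│   │ │ │   │ │ │↓│  ↱ ↓│
│ ╷ └─┤ │ ╶─┴─┘ │ │ ╷ ╷ │
│ │   │ │       │↓│ │↑│↓│
│ ├─╴ │ └───┬───┘ ├─┘ │ │
│ │   │     │↓ ← ↲│↱ ↑│↓│
│ │ ┌─┴─┐ ╷ │ ╶─┬─┘ ┌─┤ │
│ │ │   │ │ │↳ ↓│↱ ↑│ │↓│
│ │ ╵ ╷ └─┘ └─┐ ╵ ┌─┘ │ │
│ │   │       │↳ ↑│↓ ↰│↓│
│ └───┴─────┐ ├───┤ ╷ │ │
│           │ │   │↓│↑│↓│
│ ┌───────┐ │ ╵ ┌─┘ │ ╵ │
│ │       │ │   │↓ ↲│↑ ↲│
│ └─┐ ╷ ┌─┘ ├───┘ ┌─┴─┬─┤
│   │ │ │   │↓ ← ↲│↱ ↓│ │
├─╴ └─┘ │ ╶─┘ ╶───┘ ╷ ╵ │
│       │    ↳ → → ↑│↳ B│
└───────┴───────────┴───┘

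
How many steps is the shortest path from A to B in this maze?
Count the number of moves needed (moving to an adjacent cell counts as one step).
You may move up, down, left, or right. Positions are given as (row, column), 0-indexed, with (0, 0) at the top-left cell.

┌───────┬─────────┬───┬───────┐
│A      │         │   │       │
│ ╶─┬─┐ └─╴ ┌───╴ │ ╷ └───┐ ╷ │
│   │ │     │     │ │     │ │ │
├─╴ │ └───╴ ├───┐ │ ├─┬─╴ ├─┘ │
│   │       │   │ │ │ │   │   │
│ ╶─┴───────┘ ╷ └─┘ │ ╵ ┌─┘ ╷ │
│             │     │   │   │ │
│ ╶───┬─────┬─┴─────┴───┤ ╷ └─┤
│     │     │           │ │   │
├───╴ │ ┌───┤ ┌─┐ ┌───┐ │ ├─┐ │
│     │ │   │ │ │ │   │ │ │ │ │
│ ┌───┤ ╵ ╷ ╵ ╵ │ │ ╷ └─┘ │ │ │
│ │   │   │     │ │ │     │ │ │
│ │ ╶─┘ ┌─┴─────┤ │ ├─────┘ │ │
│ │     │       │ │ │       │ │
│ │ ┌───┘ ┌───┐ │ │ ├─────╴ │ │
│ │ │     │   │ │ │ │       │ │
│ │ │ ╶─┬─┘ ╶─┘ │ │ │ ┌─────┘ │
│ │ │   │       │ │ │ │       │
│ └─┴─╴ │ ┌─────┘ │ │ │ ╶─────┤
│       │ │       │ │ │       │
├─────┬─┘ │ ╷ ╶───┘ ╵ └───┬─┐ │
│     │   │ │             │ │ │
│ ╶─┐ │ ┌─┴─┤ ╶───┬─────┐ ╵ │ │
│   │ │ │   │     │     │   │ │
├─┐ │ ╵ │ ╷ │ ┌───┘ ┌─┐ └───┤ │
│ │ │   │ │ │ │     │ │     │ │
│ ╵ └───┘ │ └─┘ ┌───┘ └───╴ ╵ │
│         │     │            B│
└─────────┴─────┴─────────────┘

Using BFS to find shortest path:
Start: (0, 0), End: (14, 14)
Path found:
(0,0) → (1,0) → (1,1) → (2,1) → (2,0) → (3,0) → (4,0) → (4,1) → (4,2) → (5,2) → (5,1) → (5,0) → (6,0) → (7,0) → (8,0) → (9,0) → (10,0) → (10,1) → (10,2) → (10,3) → (9,3) → (9,2) → (8,2) → (8,3) → (8,4) → (7,4) → (7,5) → (7,6) → (7,7) → (8,7) → (9,7) → (9,6) → (9,5) → (9,4) → (10,4) → (11,4) → (11,3) → (12,3) → (13,3) → (13,2) → (12,2) → (11,2) → (11,1) → (11,0) → (12,0) → (12,1) → (13,1) → (14,1) → (14,2) → (14,3) → (14,4) → (13,4) → (12,4) → (12,5) → (13,5) → (14,5) → (14,6) → (14,7) → (13,7) → (13,8) → (13,9) → (12,9) → (12,10) → (12,11) → (13,11) → (13,12) → (13,13) → (14,13) → (14,14)
Number of steps: 68

Solution:

┌───────┬─────────┬───┬───────┐
│A      │         │   │       │
│ ╶─┬─┐ └─╴ ┌───╴ │ ╷ └───┐ ╷ │
│↳ ↓│ │     │     │ │     │ │ │
├─╴ │ └───╴ ├───┐ │ ├─┬─╴ ├─┘ │
│↓ ↲│       │   │ │ │ │   │   │
│ ╶─┴───────┘ ╷ └─┘ │ ╵ ┌─┘ ╷ │
│↓            │     │   │   │ │
│ ╶───┬─────┬─┴─────┴───┤ ╷ └─┤
│↳ → ↓│     │           │ │   │
├───╴ │ ┌───┤ ┌─┐ ┌───┐ │ ├─┐ │
│↓ ← ↲│ │   │ │ │ │   │ │ │ │ │
│ ┌───┤ ╵ ╷ ╵ ╵ │ │ ╷ └─┘ │ │ │
│↓│   │   │     │ │ │     │ │ │
│ │ ╶─┘ ┌─┴─────┤ │ ├─────┘ │ │
│↓│     │↱ → → ↓│ │ │       │ │
│ │ ┌───┘ ┌───┐ │ │ ├─────╴ │ │
│↓│ │↱ → ↑│   │↓│ │ │       │ │
│ │ │ ╶─┬─┘ ╶─┘ │ │ │ ┌─────┘ │
│↓│ │↑ ↰│↓ ← ← ↲│ │ │ │       │
│ └─┴─╴ │ ┌─────┘ │ │ │ ╶─────┤
│↳ → → ↑│↓│       │ │ │       │
├─────┬─┘ │ ╷ ╶───┘ ╵ └───┬─┐ │
│↓ ← ↰│↓ ↲│ │             │ │ │
│ ╶─┐ │ ┌─┴─┤ ╶───┬─────┐ ╵ │ │
│↳ ↓│↑│↓│↱ ↓│     │↱ → ↓│   │ │
├─┐ │ ╵ │ ╷ │ ┌───┘ ┌─┐ └───┤ │
│ │↓│↑ ↲│↑│↓│ │↱ → ↑│ │↳ → ↓│ │
│ ╵ └───┘ │ └─┘ ┌───┘ └───╴ ╵ │
│  ↳ → → ↑│↳ → ↑│          ↳ B│
└─────────┴─────┴─────────────┘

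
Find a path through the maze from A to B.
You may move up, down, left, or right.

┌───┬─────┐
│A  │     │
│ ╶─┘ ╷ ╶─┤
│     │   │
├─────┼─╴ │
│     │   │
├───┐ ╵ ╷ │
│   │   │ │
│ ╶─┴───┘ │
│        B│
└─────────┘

Finding the shortest path through the maze:
Path length: 10 steps
Directions: down → right → right → up → right → down → right → down → down → down

Solution:

┌───┬─────┐
│A  │↱ ↓  │
│ ╶─┘ ╷ ╶─┤
│↳ → ↑│↳ ↓│
├─────┼─╴ │
│     │  ↓│
├───┐ ╵ ╷ │
│   │   │↓│
│ ╶─┴───┘ │
│        B│
└─────────┘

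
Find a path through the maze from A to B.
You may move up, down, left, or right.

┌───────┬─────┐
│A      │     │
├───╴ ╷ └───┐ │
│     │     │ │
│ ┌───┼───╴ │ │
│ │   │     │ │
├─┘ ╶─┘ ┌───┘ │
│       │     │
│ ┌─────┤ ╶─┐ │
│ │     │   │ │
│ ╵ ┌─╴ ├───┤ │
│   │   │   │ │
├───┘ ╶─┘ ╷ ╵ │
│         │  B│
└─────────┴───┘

Finding the shortest path through the maze:
Path length: 28 steps
Directions: right → right → right → down → right → right → down → left → left → down → left → left → left → down → down → right → up → right → right → down → left → down → right → right → up → right → down → right

Solution:

┌───────┬─────┐
│A → → ↓│     │
├───╴ ╷ └───┐ │
│     │↳ → ↓│ │
│ ┌───┼───╴ │ │
│ │   │↓ ← ↲│ │
├─┘ ╶─┘ ┌───┘ │
│↓ ← ← ↲│     │
│ ┌─────┤ ╶─┐ │
│↓│↱ → ↓│   │ │
│ ╵ ┌─╴ ├───┤ │
│↳ ↑│↓ ↲│↱ ↓│ │
├───┘ ╶─┘ ╷ ╵ │
│    ↳ → ↑│↳ B│
└─────────┴───┘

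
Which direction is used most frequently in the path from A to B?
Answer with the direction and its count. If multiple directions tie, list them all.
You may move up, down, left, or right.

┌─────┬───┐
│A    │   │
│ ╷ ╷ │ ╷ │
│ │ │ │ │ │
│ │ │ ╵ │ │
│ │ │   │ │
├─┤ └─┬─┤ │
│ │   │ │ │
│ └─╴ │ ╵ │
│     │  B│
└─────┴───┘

Directions: right, right, down, down, right, up, up, right, down, down, down, down
Counts: {'right': 4, 'down': 6, 'up': 2}
Most common: down (6 times)

Solution:

┌─────┬───┐
│A → ↓│↱ ↓│
│ ╷ ╷ │ ╷ │
│ │ │↓│↑│↓│
│ │ │ ╵ │ │
│ │ │↳ ↑│↓│
├─┤ └─┬─┤ │
│ │   │ │↓│
│ └─╴ │ ╵ │
│     │  B│
└─────┴───┘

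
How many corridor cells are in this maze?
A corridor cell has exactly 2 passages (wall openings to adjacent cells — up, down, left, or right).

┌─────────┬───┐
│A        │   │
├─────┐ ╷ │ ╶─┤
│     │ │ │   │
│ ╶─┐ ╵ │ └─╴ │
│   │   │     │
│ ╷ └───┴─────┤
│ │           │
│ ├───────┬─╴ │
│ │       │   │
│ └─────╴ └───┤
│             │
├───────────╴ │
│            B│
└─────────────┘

Counting cells with exactly 2 passages:
Total corridor cells: 41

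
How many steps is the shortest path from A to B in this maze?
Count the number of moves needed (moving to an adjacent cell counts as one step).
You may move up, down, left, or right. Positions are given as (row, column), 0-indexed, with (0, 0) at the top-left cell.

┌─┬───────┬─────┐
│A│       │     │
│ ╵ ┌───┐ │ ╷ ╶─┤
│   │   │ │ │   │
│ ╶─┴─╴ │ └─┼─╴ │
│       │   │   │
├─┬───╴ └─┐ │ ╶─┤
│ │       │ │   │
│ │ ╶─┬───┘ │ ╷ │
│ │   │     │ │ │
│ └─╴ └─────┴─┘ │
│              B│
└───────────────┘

Using BFS to find shortest path:
Start: (0, 0), End: (5, 7)
Path found:
(0,0) → (1,0) → (2,0) → (2,1) → (2,2) → (2,3) → (3,3) → (3,2) → (3,1) → (4,1) → (4,2) → (5,2) → (5,3) → (5,4) → (5,5) → (5,6) → (5,7)
Number of steps: 16

Solution:

┌─┬───────┬─────┐
│A│       │     │
│ ╵ ┌───┐ │ ╷ ╶─┤
│↓  │   │ │ │   │
│ ╶─┴─╴ │ └─┼─╴ │
│↳ → → ↓│   │   │
├─┬───╴ └─┐ │ ╶─┤
│ │↓ ← ↲  │ │   │
│ │ ╶─┬───┘ │ ╷ │
│ │↳ ↓│     │ │ │
│ └─╴ └─────┴─┘ │
│    ↳ → → → → B│
└───────────────┘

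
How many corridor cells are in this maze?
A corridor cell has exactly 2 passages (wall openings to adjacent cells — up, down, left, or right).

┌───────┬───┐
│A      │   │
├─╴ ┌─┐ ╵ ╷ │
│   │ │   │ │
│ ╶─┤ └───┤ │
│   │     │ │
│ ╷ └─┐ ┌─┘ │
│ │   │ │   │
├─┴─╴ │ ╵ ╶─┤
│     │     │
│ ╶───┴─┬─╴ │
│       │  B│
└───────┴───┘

Counting cells with exactly 2 passages:
Total corridor cells: 26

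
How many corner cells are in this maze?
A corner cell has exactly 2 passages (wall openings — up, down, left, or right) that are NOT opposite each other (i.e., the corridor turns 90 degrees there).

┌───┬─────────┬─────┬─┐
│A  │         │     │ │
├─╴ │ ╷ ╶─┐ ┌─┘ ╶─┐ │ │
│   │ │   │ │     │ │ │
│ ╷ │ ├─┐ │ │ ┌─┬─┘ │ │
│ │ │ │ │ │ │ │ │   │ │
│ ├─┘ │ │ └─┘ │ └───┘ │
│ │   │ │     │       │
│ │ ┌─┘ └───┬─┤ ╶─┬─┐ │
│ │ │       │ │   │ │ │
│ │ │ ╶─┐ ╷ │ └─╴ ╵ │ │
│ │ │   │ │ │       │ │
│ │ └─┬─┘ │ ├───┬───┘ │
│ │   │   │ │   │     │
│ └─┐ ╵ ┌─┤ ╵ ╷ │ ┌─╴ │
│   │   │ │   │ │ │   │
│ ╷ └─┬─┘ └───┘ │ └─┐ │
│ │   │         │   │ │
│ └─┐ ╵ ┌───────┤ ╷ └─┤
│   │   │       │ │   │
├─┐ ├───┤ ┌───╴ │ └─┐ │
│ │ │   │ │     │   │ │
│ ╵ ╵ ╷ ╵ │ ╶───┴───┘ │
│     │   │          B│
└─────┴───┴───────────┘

Counting corner cells (2 non-opposite passages):
Total corners: 56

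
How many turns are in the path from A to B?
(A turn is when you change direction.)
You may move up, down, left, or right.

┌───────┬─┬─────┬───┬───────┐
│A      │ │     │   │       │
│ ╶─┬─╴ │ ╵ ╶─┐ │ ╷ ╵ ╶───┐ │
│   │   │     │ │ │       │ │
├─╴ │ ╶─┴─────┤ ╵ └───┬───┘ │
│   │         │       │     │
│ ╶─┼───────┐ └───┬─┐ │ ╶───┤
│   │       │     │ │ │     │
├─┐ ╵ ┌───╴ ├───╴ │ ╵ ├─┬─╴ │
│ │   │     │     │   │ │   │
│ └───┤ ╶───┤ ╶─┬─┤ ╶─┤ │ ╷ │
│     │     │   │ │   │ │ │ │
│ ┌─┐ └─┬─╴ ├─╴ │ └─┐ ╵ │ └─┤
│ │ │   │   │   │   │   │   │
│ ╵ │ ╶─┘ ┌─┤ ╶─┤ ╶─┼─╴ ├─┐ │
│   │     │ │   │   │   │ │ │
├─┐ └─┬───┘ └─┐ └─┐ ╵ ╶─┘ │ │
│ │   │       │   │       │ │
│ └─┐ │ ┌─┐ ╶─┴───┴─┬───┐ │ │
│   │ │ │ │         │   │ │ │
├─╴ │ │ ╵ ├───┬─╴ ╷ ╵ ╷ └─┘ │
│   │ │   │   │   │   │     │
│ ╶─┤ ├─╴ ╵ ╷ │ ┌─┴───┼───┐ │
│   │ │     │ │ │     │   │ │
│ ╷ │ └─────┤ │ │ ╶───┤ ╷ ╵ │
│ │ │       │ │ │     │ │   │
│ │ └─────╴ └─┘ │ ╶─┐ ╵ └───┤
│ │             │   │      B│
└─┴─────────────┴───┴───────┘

Directions: down, right, down, left, down, right, down, right, up, right, right, right, down, left, left, down, right, right, down, left, down, left, left, up, up, left, left, down, down, right, down, right, down, down, down, down, right, right, right, down, right, right, up, up, up, right, up, right, down, right, up, right, down, right, right, down, down, left, up, left, down, down, right, right
Number of turns: 43

Solution:

┌───────┬─┬─────┬───┬───────┐
│A      │ │     │   │       │
│ ╶─┬─╴ │ ╵ ╶─┐ │ ╷ ╵ ╶───┐ │
│↳ ↓│   │     │ │ │       │ │
├─╴ │ ╶─┴─────┤ ╵ └───┬───┘ │
│↓ ↲│         │       │     │
│ ╶─┼───────┐ └───┬─┐ │ ╶───┤
│↳ ↓│↱ → → ↓│     │ │ │     │
├─┐ ╵ ┌───╴ ├───╴ │ ╵ ├─┬─╴ │
│ │↳ ↑│↓ ← ↲│     │   │ │   │
│ └───┤ ╶───┤ ╶─┬─┤ ╶─┤ │ ╷ │
│↓ ← ↰│↳ → ↓│   │ │   │ │ │ │
│ ┌─┐ └─┬─╴ ├─╴ │ └─┐ ╵ │ └─┤
│↓│ │↑  │↓ ↲│   │   │   │   │
│ ╵ │ ╶─┘ ┌─┤ ╶─┤ ╶─┼─╴ ├─┐ │
│↳ ↓│↑ ← ↲│ │   │   │   │ │ │
├─┐ └─┬───┘ └─┐ └─┐ ╵ ╶─┘ │ │
│ │↳ ↓│       │   │       │ │
│ └─┐ │ ┌─┐ ╶─┴───┴─┬───┐ │ │
│   │↓│ │ │      ↱ ↓│↱ ↓│ │ │
├─╴ │ │ ╵ ├───┬─╴ ╷ ╵ ╷ └─┘ │
│   │↓│   │   │↱ ↑│↳ ↑│↳ → ↓│
│ ╶─┤ ├─╴ ╵ ╷ │ ┌─┴───┼───┐ │
│   │↓│     │ │↑│     │↓ ↰│↓│
│ ╷ │ └─────┤ │ │ ╶───┤ ╷ ╵ │
│ │ │↳ → → ↓│ │↑│     │↓│↑ ↲│
│ │ └─────╴ └─┘ │ ╶─┐ ╵ └───┤
│ │        ↳ → ↑│   │  ↳ → B│
└─┴─────────────┴───┴───────┘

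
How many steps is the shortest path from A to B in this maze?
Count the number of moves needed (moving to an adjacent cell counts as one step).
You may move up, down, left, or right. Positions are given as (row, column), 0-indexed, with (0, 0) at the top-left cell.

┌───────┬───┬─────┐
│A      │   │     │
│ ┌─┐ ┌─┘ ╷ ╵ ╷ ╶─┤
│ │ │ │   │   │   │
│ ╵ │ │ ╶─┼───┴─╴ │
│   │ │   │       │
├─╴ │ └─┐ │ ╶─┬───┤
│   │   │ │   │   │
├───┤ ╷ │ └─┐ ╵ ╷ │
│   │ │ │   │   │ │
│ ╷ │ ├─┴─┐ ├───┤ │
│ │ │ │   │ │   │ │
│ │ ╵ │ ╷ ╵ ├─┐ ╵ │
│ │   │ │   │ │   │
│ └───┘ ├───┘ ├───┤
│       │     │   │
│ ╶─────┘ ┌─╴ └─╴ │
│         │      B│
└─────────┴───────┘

Using BFS to find shortest path:
Start: (0, 0), End: (8, 8)
Path found:
(0,0) → (0,1) → (0,2) → (1,2) → (2,2) → (3,2) → (4,2) → (5,2) → (6,2) → (6,1) → (5,1) → (4,1) → (4,0) → (5,0) → (6,0) → (7,0) → (8,0) → (8,1) → (8,2) → (8,3) → (8,4) → (7,4) → (7,5) → (7,6) → (8,6) → (8,7) → (8,8)
Number of steps: 26

Solution:

┌───────┬───┬─────┐
│A → ↓  │   │     │
│ ┌─┐ ┌─┘ ╷ ╵ ╷ ╶─┤
│ │ │↓│   │   │   │
│ ╵ │ │ ╶─┼───┴─╴ │
│   │↓│   │       │
├─╴ │ └─┐ │ ╶─┬───┤
│   │↓  │ │   │   │
├───┤ ╷ │ └─┐ ╵ ╷ │
│↓ ↰│↓│ │   │   │ │
│ ╷ │ ├─┴─┐ ├───┤ │
│↓│↑│↓│   │ │   │ │
│ │ ╵ │ ╷ ╵ ├─┐ ╵ │
│↓│↑ ↲│ │   │ │   │
│ └───┘ ├───┘ ├───┤
│↓      │↱ → ↓│   │
│ ╶─────┘ ┌─╴ └─╴ │
│↳ → → → ↑│  ↳ → B│
└─────────┴───────┘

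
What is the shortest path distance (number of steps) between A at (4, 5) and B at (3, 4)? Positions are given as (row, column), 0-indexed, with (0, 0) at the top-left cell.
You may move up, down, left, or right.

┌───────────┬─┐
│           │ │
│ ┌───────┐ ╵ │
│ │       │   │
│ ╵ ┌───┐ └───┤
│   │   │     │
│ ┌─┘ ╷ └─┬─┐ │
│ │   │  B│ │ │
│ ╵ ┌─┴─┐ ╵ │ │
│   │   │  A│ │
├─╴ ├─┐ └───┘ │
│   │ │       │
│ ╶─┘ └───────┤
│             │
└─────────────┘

Finding path from (4, 5) to (3, 4):
Path: (4,5) → (4,4) → (3,4)
Distance: 2 steps

Solution:

┌───────────┬─┐
│           │ │
│ ┌───────┐ ╵ │
│ │       │   │
│ ╵ ┌───┐ └───┤
│   │   │     │
│ ┌─┘ ╷ └─┬─┐ │
│ │   │  B│ │ │
│ ╵ ┌─┴─┐ ╵ │ │
│   │   │↑ A│ │
├─╴ ├─┐ └───┘ │
│   │ │       │
│ ╶─┘ └───────┤
│             │
└─────────────┘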